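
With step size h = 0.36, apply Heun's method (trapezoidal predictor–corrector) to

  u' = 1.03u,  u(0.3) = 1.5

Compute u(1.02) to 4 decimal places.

3.1084

Heun: k1 = f(t_n, u_n); k2 = f(t_n + h, u_n + h·k1); u_{n+1} = u_n + (h/2)·(k1 + k2).
t=0.300000, u=1.500000:
  k1 = f(0.300000, 1.500000) = 1.545000
  k2 = f(0.660000, 2.056200) = 2.117886
  u ← 1.500000 + (0.36/2)·(1.545000 + 2.117886) = 2.159319
t=0.660000, u=2.159319:
  k1 = f(0.660000, 2.159319) = 2.224099
  k2 = f(1.020000, 2.959995) = 3.048795
  u ← 2.159319 + (0.36/2)·(2.224099 + 3.048795) = 3.108440
u(1.02) ≈ 3.1084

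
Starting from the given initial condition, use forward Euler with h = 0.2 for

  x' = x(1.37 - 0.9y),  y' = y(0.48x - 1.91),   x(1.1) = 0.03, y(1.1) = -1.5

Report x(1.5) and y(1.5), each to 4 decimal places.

Euler on (x,y): x_{n+1} = x_n + h·x', y_{n+1} = y_n + h·y'.
1.100000: (0.030000, -1.500000); f=(0.081600, 2.843400) → (0.046320, -0.931320)
1.300000: (0.046320, -0.931320); f=(0.102283, 1.758115) → (0.066777, -0.579697)
(x(1.5), y(1.5)) ≈ (0.0668, -0.5797)

0.0668, -0.5797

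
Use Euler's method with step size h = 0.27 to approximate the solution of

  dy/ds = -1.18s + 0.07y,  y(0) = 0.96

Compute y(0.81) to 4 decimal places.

0.7558

Euler: y_{n+1} = y_n + h·f(s_n, y_n).
s=0.000000, y=0.960000: f=0.067200 → y ← 0.960000 + 0.27·0.067200 = 0.978144
s=0.270000, y=0.978144: f=-0.250130 → y ← 0.978144 + 0.27·(-0.250130) = 0.910609
s=0.540000, y=0.910609: f=-0.573457 → y ← 0.910609 + 0.27·(-0.573457) = 0.755775
y(0.81) ≈ 0.7558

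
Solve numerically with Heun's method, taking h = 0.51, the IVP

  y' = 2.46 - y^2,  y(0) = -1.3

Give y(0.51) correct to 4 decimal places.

Heun: k1 = f(t_n, y_n); k2 = f(t_n + h, y_n + h·k1); y_{n+1} = y_n + (h/2)·(k1 + k2).
t=0.000000, y=-1.300000:
  k1 = f(0.000000, -1.300000) = 0.770000
  k2 = f(0.510000, -0.907300) = 1.636807
  y ← -1.300000 + (0.51/2)·(0.770000 + 1.636807) = -0.686264
y(0.51) ≈ -0.6863

-0.6863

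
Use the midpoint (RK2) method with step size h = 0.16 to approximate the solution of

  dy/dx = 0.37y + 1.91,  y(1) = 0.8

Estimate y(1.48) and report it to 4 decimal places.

1.9580

Midpoint: k1 = f(x_n, y_n); k2 = f(x_n + h/2, y_n + (h/2)·k1); y_{n+1} = y_n + h·k2.
x=1.000000, y=0.800000:
  k1 = f(1.000000, 0.800000) = 2.206000
  k2 = f(1.080000, 0.976480) = 2.271298
  y ← 0.800000 + 0.16·2.271298 = 1.163408
x=1.160000, y=1.163408:
  k1 = f(1.160000, 1.163408) = 2.340461
  k2 = f(1.240000, 1.350644) = 2.409738
  y ← 1.163408 + 0.16·2.409738 = 1.548966
x=1.320000, y=1.548966:
  k1 = f(1.320000, 1.548966) = 2.483117
  k2 = f(1.400000, 1.747615) = 2.556618
  y ← 1.548966 + 0.16·2.556618 = 1.958025
y(1.48) ≈ 1.9580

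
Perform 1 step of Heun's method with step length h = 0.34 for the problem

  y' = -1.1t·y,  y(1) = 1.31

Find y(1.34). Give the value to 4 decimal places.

0.8595

Heun: k1 = f(t_n, y_n); k2 = f(t_n + h, y_n + h·k1); y_{n+1} = y_n + (h/2)·(k1 + k2).
t=1.000000, y=1.310000:
  k1 = f(1.000000, 1.310000) = -1.441000
  k2 = f(1.340000, 0.820060) = -1.208768
  y ← 1.310000 + (0.34/2)·(-1.441000 + (-1.208768)) = 0.859539
y(1.34) ≈ 0.8595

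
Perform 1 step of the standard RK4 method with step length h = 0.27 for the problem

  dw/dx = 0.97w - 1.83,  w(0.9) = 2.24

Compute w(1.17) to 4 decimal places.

2.3458

RK4: k1 = f(x_n, w_n); k2 = f(x_n + h/2, w_n + (h/2)·k1); k3 = f(x_n + h/2, w_n + (h/2)·k2); k4 = f(x_n + h, w_n + h·k3); w_{n+1} = w_n + (h/6)·(k1 + 2k2 + 2k3 + k4).
x=0.900000, w=2.240000:
  k1 = f(0.900000, 2.240000) = 0.342800
  k2 = f(1.035000, 2.286278) = 0.387690
  k3 = f(1.035000, 2.292338) = 0.393568
  k4 = f(1.170000, 2.346263) = 0.445875
  w ← 2.240000 + (0.27/6)·(k1 + 2k2 + 2k3 + k4) = 2.345804
w(1.17) ≈ 2.3458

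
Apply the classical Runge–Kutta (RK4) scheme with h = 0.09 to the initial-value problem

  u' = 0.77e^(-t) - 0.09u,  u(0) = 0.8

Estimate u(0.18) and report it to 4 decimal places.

0.9129

RK4: k1 = f(t_n, u_n); k2 = f(t_n + h/2, u_n + (h/2)·k1); k3 = f(t_n + h/2, u_n + (h/2)·k2); k4 = f(t_n + h, u_n + h·k3); u_{n+1} = u_n + (h/6)·(k1 + 2k2 + 2k3 + k4).
t=0.000000, u=0.800000:
  k1 = f(0.000000, 0.800000) = 0.698000
  k2 = f(0.045000, 0.831410) = 0.661291
  k3 = f(0.045000, 0.829758) = 0.661440
  k4 = f(0.090000, 0.859530) = 0.626369
  u ← 0.800000 + (0.09/6)·(k1 + 2k2 + 2k3 + k4) = 0.859547
t=0.090000, u=0.859547:
  k1 = f(0.090000, 0.859547) = 0.626368
  k2 = f(0.135000, 0.887734) = 0.592865
  k3 = f(0.135000, 0.886226) = 0.593001
  k4 = f(0.180000, 0.912918) = 0.560995
  u ← 0.859547 + (0.09/6)·(k1 + 2k2 + 2k3 + k4) = 0.912934
u(0.18) ≈ 0.9129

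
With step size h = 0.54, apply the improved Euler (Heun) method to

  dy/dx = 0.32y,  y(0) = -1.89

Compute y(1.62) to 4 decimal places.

Heun: k1 = f(x_n, y_n); k2 = f(x_n + h, y_n + h·k1); y_{n+1} = y_n + (h/2)·(k1 + k2).
x=0.000000, y=-1.890000:
  k1 = f(0.000000, -1.890000) = -0.604800
  k2 = f(0.540000, -2.216592) = -0.709309
  y ← -1.890000 + (0.54/2)·(-0.604800 + (-0.709309)) = -2.244810
x=0.540000, y=-2.244810:
  k1 = f(0.540000, -2.244810) = -0.718339
  k2 = f(1.080000, -2.632713) = -0.842468
  y ← -2.244810 + (0.54/2)·(-0.718339 + (-0.842468)) = -2.666227
x=1.080000, y=-2.666227:
  k1 = f(1.080000, -2.666227) = -0.853193
  k2 = f(1.620000, -3.126952) = -1.000625
  y ← -2.666227 + (0.54/2)·(-0.853193 + (-1.000625)) = -3.166758
y(1.62) ≈ -3.1668

-3.1668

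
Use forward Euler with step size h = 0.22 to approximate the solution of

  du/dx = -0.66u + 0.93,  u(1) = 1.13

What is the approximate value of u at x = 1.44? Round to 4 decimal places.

Euler: u_{n+1} = u_n + h·f(x_n, u_n).
x=1.000000, u=1.130000: f=0.184200 → u ← 1.130000 + 0.22·0.184200 = 1.170524
x=1.220000, u=1.170524: f=0.157454 → u ← 1.170524 + 0.22·0.157454 = 1.205164
u(1.44) ≈ 1.2052

1.2052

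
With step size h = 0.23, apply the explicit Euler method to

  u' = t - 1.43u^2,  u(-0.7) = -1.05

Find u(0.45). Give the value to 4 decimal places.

Euler: u_{n+1} = u_n + h·f(t_n, u_n).
t=-0.700000, u=-1.050000: f=-2.276575 → u ← -1.050000 + 0.23·(-2.276575) = -1.573612
t=-0.470000, u=-1.573612: f=-4.011045 → u ← -1.573612 + 0.23·(-4.011045) = -2.496153
t=-0.240000, u=-2.496153: f=-9.150013 → u ← -2.496153 + 0.23·(-9.150013) = -4.600656
t=-0.010000, u=-4.600656: f=-30.277426 → u ← -4.600656 + 0.23·(-30.277426) = -11.564464
t=0.220000, u=-11.564464: f=-191.023654 → u ← -11.564464 + 0.23·(-191.023654) = -55.499904
u(0.45) ≈ -55.4999

-55.4999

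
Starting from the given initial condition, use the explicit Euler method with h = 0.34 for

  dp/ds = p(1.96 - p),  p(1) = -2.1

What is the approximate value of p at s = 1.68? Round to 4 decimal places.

Euler: p_{n+1} = p_n + h·f(s_n, p_n).
s=1.000000, p=-2.100000: f=-8.526000 → p ← -2.100000 + 0.34·(-8.526000) = -4.998840
s=1.340000, p=-4.998840: f=-34.786128 → p ← -4.998840 + 0.34·(-34.786128) = -16.826123
p(1.68) ≈ -16.8261

-16.8261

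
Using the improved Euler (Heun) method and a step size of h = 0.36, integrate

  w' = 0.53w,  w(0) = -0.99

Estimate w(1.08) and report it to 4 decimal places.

Heun: k1 = f(x_n, w_n); k2 = f(x_n + h, w_n + h·k1); w_{n+1} = w_n + (h/2)·(k1 + k2).
x=0.000000, w=-0.990000:
  k1 = f(0.000000, -0.990000) = -0.524700
  k2 = f(0.360000, -1.178892) = -0.624813
  w ← -0.990000 + (0.36/2)·(-0.524700 + (-0.624813)) = -1.196912
x=0.360000, w=-1.196912:
  k1 = f(0.360000, -1.196912) = -0.634364
  k2 = f(0.720000, -1.425283) = -0.755400
  w ← -1.196912 + (0.36/2)·(-0.634364 + (-0.755400)) = -1.447070
x=0.720000, w=-1.447070:
  k1 = f(0.720000, -1.447070) = -0.766947
  k2 = f(1.080000, -1.723171) = -0.913280
  w ← -1.447070 + (0.36/2)·(-0.766947 + (-0.913280)) = -1.749511
w(1.08) ≈ -1.7495

-1.7495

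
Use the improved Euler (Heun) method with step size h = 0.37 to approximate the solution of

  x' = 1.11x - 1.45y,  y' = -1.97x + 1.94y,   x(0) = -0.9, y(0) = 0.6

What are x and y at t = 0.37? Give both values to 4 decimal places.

-2.0250, 2.3287

Heun on (x,y): k1 = f(t_n, state_n); k2 = f(t_n + h, state_n + h·k1); state_{n+1} = state_n + (h/2)·(k1 + k2).
0.000000: (-0.900000, 0.600000)
  k1 = (-1.869000, 2.937000)
  predictor → (-1.591530, 1.686690)
  k2 = (-4.212299, 6.407493)
  → (-2.025040, 2.328731)
(x(0.37), y(0.37)) ≈ (-2.0250, 2.3287)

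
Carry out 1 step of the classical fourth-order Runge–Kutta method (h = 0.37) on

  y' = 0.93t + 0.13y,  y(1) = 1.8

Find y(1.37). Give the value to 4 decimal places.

RK4: k1 = f(t_n, y_n); k2 = f(t_n + h/2, y_n + (h/2)·k1); k3 = f(t_n + h/2, y_n + (h/2)·k2); k4 = f(t_n + h, y_n + h·k3); y_{n+1} = y_n + (h/6)·(k1 + 2k2 + 2k3 + k4).
t=1.000000, y=1.800000:
  k1 = f(1.000000, 1.800000) = 1.164000
  k2 = f(1.185000, 2.015340) = 1.364044
  k3 = f(1.185000, 2.052348) = 1.368855
  k4 = f(1.370000, 2.306476) = 1.573942
  y ← 1.800000 + (0.37/6)·(k1 + 2k2 + 2k3 + k4) = 2.305897
y(1.37) ≈ 2.3059

2.3059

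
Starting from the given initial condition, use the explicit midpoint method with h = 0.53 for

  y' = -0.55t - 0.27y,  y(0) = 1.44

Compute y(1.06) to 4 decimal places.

0.7951

Midpoint: k1 = f(t_n, y_n); k2 = f(t_n + h/2, y_n + (h/2)·k1); y_{n+1} = y_n + h·k2.
t=0.000000, y=1.440000:
  k1 = f(0.000000, 1.440000) = -0.388800
  k2 = f(0.265000, 1.336968) = -0.506731
  y ← 1.440000 + 0.53·(-0.506731) = 1.171432
t=0.530000, y=1.171432:
  k1 = f(0.530000, 1.171432) = -0.607787
  k2 = f(0.795000, 1.010369) = -0.710050
  y ← 1.171432 + 0.53·(-0.710050) = 0.795106
y(1.06) ≈ 0.7951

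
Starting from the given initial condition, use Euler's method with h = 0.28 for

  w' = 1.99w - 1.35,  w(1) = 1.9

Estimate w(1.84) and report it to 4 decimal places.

5.2912

Euler: w_{n+1} = w_n + h·f(x_n, w_n).
x=1.000000, w=1.900000: f=2.431000 → w ← 1.900000 + 0.28·2.431000 = 2.580680
x=1.280000, w=2.580680: f=3.785553 → w ← 2.580680 + 0.28·3.785553 = 3.640635
x=1.560000, w=3.640635: f=5.894863 → w ← 3.640635 + 0.28·5.894863 = 5.291197
w(1.84) ≈ 5.2912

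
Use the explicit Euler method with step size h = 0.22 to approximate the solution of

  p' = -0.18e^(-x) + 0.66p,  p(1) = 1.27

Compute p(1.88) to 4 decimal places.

Euler: p_{n+1} = p_n + h·f(x_n, p_n).
x=1.000000, p=1.270000: f=0.771982 → p ← 1.270000 + 0.22·0.771982 = 1.439836
x=1.220000, p=1.439836: f=0.897150 → p ← 1.439836 + 0.22·0.897150 = 1.637209
x=1.440000, p=1.637209: f=1.037911 → p ← 1.637209 + 0.22·1.037911 = 1.865549
x=1.660000, p=1.865549: f=1.197038 → p ← 1.865549 + 0.22·1.197038 = 2.128898
p(1.88) ≈ 2.1289

2.1289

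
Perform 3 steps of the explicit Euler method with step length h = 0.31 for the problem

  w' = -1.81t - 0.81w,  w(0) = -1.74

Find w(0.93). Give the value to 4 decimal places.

Euler: w_{n+1} = w_n + h·f(t_n, w_n).
t=0.000000, w=-1.740000: f=1.409400 → w ← -1.740000 + 0.31·1.409400 = -1.303086
t=0.310000, w=-1.303086: f=0.494400 → w ← -1.303086 + 0.31·0.494400 = -1.149822
t=0.620000, w=-1.149822: f=-0.190844 → w ← -1.149822 + 0.31·(-0.190844) = -1.208984
w(0.93) ≈ -1.2090

-1.2090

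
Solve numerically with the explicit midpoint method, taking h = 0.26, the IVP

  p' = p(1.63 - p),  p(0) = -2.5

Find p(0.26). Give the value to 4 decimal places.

-7.9667

Midpoint: k1 = f(x_n, p_n); k2 = f(x_n + h/2, p_n + (h/2)·k1); p_{n+1} = p_n + h·k2.
x=0.000000, p=-2.500000:
  k1 = f(0.000000, -2.500000) = -10.325000
  k2 = f(0.130000, -3.842250) = -21.025753
  p ← -2.500000 + 0.26·(-21.025753) = -7.966696
p(0.26) ≈ -7.9667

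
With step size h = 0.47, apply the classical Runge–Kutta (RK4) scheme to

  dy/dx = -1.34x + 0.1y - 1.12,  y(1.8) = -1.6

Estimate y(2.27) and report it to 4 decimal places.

RK4: k1 = f(x_n, y_n); k2 = f(x_n + h/2, y_n + (h/2)·k1); k3 = f(x_n + h/2, y_n + (h/2)·k2); k4 = f(x_n + h, y_n + h·k3); y_{n+1} = y_n + (h/6)·(k1 + 2k2 + 2k3 + k4).
x=1.800000, y=-1.600000:
  k1 = f(1.800000, -1.600000) = -3.692000
  k2 = f(2.035000, -2.467620) = -4.093662
  k3 = f(2.035000, -2.562011) = -4.103101
  k4 = f(2.270000, -3.528457) = -4.514646
  y ← -1.600000 + (0.47/6)·(k1 + 2k2 + 2k3 + k4) = -3.527013
y(2.27) ≈ -3.5270

-3.5270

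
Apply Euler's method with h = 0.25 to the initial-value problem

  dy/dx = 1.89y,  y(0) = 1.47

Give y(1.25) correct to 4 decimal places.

10.1764

Euler: y_{n+1} = y_n + h·f(x_n, y_n).
x=0.000000, y=1.470000: f=2.778300 → y ← 1.470000 + 0.25·2.778300 = 2.164575
x=0.250000, y=2.164575: f=4.091047 → y ← 2.164575 + 0.25·4.091047 = 3.187337
x=0.500000, y=3.187337: f=6.024066 → y ← 3.187337 + 0.25·6.024066 = 4.693353
x=0.750000, y=4.693353: f=8.870438 → y ← 4.693353 + 0.25·8.870438 = 6.910963
x=1.000000, y=6.910963: f=13.061719 → y ← 6.910963 + 0.25·13.061719 = 10.176393
y(1.25) ≈ 10.1764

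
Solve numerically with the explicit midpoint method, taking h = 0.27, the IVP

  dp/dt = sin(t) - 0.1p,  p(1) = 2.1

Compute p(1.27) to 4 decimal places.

2.2858

Midpoint: k1 = f(t_n, p_n); k2 = f(t_n + h/2, p_n + (h/2)·k1); p_{n+1} = p_n + h·k2.
t=1.000000, p=2.100000:
  k1 = f(1.000000, 2.100000) = 0.631471
  k2 = f(1.135000, 2.185249) = 0.688009
  p ← 2.100000 + 0.27·0.688009 = 2.285763
p(1.27) ≈ 2.2858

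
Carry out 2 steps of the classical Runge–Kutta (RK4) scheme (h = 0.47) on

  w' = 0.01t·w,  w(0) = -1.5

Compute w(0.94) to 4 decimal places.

-1.5066

RK4: k1 = f(t_n, w_n); k2 = f(t_n + h/2, w_n + (h/2)·k1); k3 = f(t_n + h/2, w_n + (h/2)·k2); k4 = f(t_n + h, w_n + h·k3); w_{n+1} = w_n + (h/6)·(k1 + 2k2 + 2k3 + k4).
t=0.000000, w=-1.500000:
  k1 = f(0.000000, -1.500000) = 0.000000
  k2 = f(0.235000, -1.500000) = -0.003525
  k3 = f(0.235000, -1.500828) = -0.003527
  k4 = f(0.470000, -1.501658) = -0.007058
  w ← -1.500000 + (0.47/6)·(k1 + 2k2 + 2k3 + k4) = -1.501658
t=0.470000, w=-1.501658:
  k1 = f(0.470000, -1.501658) = -0.007058
  k2 = f(0.705000, -1.503316) = -0.010598
  k3 = f(0.705000, -1.504148) = -0.010604
  k4 = f(0.940000, -1.506642) = -0.014162
  w ← -1.501658 + (0.47/6)·(k1 + 2k2 + 2k3 + k4) = -1.506642
w(0.94) ≈ -1.5066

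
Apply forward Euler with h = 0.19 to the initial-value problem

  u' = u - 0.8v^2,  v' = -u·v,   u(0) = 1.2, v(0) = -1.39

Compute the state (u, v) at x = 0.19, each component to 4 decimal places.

1.1343, -1.0731

Euler on (u,v): u_{n+1} = u_n + h·u', v_{n+1} = v_n + h·v'.
0.000000: (1.200000, -1.390000); f=(-0.345680, 1.668000) → (1.134321, -1.073080)
(u(0.19), v(0.19)) ≈ (1.1343, -1.0731)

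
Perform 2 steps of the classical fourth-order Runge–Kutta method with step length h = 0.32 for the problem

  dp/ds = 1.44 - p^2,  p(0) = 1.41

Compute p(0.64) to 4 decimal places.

RK4: k1 = f(s_n, p_n); k2 = f(s_n + h/2, p_n + (h/2)·k1); k3 = f(s_n + h/2, p_n + (h/2)·k2); k4 = f(s_n + h, p_n + h·k3); p_{n+1} = p_n + (h/6)·(k1 + 2k2 + 2k3 + k4).
s=0.000000, p=1.410000:
  k1 = f(0.000000, 1.410000) = -0.548100
  k2 = f(0.160000, 1.322304) = -0.308488
  k3 = f(0.160000, 1.360642) = -0.411346
  k4 = f(0.320000, 1.278369) = -0.194228
  p ← 1.410000 + (0.32/6)·(k1 + 2k2 + 2k3 + k4) = 1.293627
s=0.320000, p=1.293627:
  k1 = f(0.320000, 1.293627) = -0.233470
  k2 = f(0.480000, 1.256272) = -0.138218
  k3 = f(0.480000, 1.271512) = -0.176743
  k4 = f(0.640000, 1.237069) = -0.090340
  p ← 1.293627 + (0.32/6)·(k1 + 2k2 + 2k3 + k4) = 1.242761
p(0.64) ≈ 1.2428

1.2428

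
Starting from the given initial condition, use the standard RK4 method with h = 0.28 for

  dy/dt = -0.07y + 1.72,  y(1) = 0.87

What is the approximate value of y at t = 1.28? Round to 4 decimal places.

1.3300

RK4: k1 = f(t_n, y_n); k2 = f(t_n + h/2, y_n + (h/2)·k1); k3 = f(t_n + h/2, y_n + (h/2)·k2); k4 = f(t_n + h, y_n + h·k3); y_{n+1} = y_n + (h/6)·(k1 + 2k2 + 2k3 + k4).
t=1.000000, y=0.870000:
  k1 = f(1.000000, 0.870000) = 1.659100
  k2 = f(1.140000, 1.102274) = 1.642841
  k3 = f(1.140000, 1.099998) = 1.643000
  k4 = f(1.280000, 1.330040) = 1.626897
  y ← 0.870000 + (0.28/6)·(k1 + 2k2 + 2k3 + k4) = 1.330025
y(1.28) ≈ 1.3300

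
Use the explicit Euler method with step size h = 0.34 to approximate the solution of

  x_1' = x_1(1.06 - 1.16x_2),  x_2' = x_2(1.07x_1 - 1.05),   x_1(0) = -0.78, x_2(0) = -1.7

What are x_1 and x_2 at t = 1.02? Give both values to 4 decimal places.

-3.4915, 0.0114

Euler on (x_1,x_2): x_1_{n+1} = x_1_n + h·x_1', x_2_{n+1} = x_2_n + h·x_2'.
0.000000: (-0.780000, -1.700000); f=(-2.364960, 3.203820) → (-1.584086, -0.610701)
0.340000: (-1.584086, -0.610701); f=(-2.801320, 1.676358) → (-2.536535, -0.040739)
0.680000: (-2.536535, -0.040739); f=(-2.808598, 0.153347) → (-3.491458, 0.011399)
(x_1(1.02), x_2(1.02)) ≈ (-3.4915, 0.0114)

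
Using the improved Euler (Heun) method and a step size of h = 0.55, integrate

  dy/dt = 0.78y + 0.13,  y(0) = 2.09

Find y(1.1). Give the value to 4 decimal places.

Heun: k1 = f(t_n, y_n); k2 = f(t_n + h, y_n + h·k1); y_{n+1} = y_n + (h/2)·(k1 + k2).
t=0.000000, y=2.090000:
  k1 = f(0.000000, 2.090000) = 1.760200
  k2 = f(0.550000, 3.058110) = 2.515326
  y ← 2.090000 + (0.55/2)·(1.760200 + 2.515326) = 3.265770
t=0.550000, y=3.265770:
  k1 = f(0.550000, 3.265770) = 2.677300
  k2 = f(1.100000, 4.738285) = 3.825862
  y ← 3.265770 + (0.55/2)·(2.677300 + 3.825862) = 5.054139
y(1.1) ≈ 5.0541

5.0541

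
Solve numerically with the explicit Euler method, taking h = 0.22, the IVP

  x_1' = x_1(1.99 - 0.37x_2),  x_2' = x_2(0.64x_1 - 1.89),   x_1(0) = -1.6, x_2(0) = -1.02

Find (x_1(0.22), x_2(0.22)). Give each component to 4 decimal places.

-2.4333, -0.3661

Euler on (x_1,x_2): x_1_{n+1} = x_1_n + h·x_1', x_2_{n+1} = x_2_n + h·x_2'.
0.000000: (-1.600000, -1.020000); f=(-3.787840, 2.972280) → (-2.433325, -0.366098)
(x_1(0.22), x_2(0.22)) ≈ (-2.4333, -0.3661)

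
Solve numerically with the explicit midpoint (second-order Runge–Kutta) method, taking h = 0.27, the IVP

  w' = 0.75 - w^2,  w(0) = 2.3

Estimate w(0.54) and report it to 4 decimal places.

Midpoint: k1 = f(t_n, w_n); k2 = f(t_n + h/2, w_n + (h/2)·k1); w_{n+1} = w_n + h·k2.
t=0.000000, w=2.300000:
  k1 = f(0.000000, 2.300000) = -4.540000
  k2 = f(0.135000, 1.687100) = -2.096306
  w ← 2.300000 + 0.27·(-2.096306) = 1.733997
t=0.270000, w=1.733997:
  k1 = f(0.270000, 1.733997) = -2.256747
  k2 = f(0.405000, 1.429336) = -1.293003
  w ← 1.733997 + 0.27·(-1.293003) = 1.384887
w(0.54) ≈ 1.3849

1.3849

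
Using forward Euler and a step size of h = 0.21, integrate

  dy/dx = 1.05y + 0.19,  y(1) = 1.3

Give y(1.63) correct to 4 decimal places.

Euler: y_{n+1} = y_n + h·f(x_n, y_n).
x=1.000000, y=1.300000: f=1.555000 → y ← 1.300000 + 0.21·1.555000 = 1.626550
x=1.210000, y=1.626550: f=1.897877 → y ← 1.626550 + 0.21·1.897877 = 2.025104
x=1.420000, y=2.025104: f=2.316359 → y ← 2.025104 + 0.21·2.316359 = 2.511540
y(1.63) ≈ 2.5115

2.5115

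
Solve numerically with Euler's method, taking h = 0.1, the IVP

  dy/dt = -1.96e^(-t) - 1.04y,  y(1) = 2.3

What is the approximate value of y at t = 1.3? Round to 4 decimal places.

1.4791

Euler: y_{n+1} = y_n + h·f(t_n, y_n).
t=1.000000, y=2.300000: f=-3.113044 → y ← 2.300000 + 0.1·(-3.113044) = 1.988696
t=1.100000, y=1.988696: f=-2.720671 → y ← 1.988696 + 0.1·(-2.720671) = 1.716629
t=1.200000, y=1.716629: f=-2.375634 → y ← 1.716629 + 0.1·(-2.375634) = 1.479065
y(1.3) ≈ 1.4791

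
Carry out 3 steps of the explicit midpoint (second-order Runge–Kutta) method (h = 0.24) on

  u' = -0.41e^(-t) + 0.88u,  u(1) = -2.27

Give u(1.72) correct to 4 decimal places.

Midpoint: k1 = f(t_n, u_n); k2 = f(t_n + h/2, u_n + (h/2)·k1); u_{n+1} = u_n + h·k2.
t=1.000000, u=-2.270000:
  k1 = f(1.000000, -2.270000) = -2.148431
  k2 = f(1.120000, -2.527812) = -2.358249
  u ← -2.270000 + 0.24·(-2.358249) = -2.835980
t=1.240000, u=-2.835980:
  k1 = f(1.240000, -2.835980) = -2.614310
  k2 = f(1.360000, -3.149697) = -2.876964
  u ← -2.835980 + 0.24·(-2.876964) = -3.526451
t=1.480000, u=-3.526451:
  k1 = f(1.480000, -3.526451) = -3.196608
  k2 = f(1.600000, -3.910044) = -3.523616
  u ← -3.526451 + 0.24·(-3.523616) = -4.372119
u(1.72) ≈ -4.3721

-4.3721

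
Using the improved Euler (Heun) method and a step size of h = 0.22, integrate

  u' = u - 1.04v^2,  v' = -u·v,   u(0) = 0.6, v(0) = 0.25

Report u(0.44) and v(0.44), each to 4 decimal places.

Heun on (u,v): k1 = f(s_n, state_n); k2 = f(s_n + h, state_n + h·k1); state_{n+1} = state_n + (h/2)·(k1 + k2).
0.000000: (0.600000, 0.250000)
  k1 = (0.535000, -0.150000)
  predictor → (0.717700, 0.217000)
  k2 = (0.668727, -0.155741)
  → (0.732410, 0.216369)
0.220000: (0.732410, 0.216369)
  k1 = (0.683722, -0.158470)
  predictor → (0.882829, 0.181505)
  k2 = (0.848567, -0.160238)
  → (0.900962, 0.181311)
(u(0.44), v(0.44)) ≈ (0.9010, 0.1813)

0.9010, 0.1813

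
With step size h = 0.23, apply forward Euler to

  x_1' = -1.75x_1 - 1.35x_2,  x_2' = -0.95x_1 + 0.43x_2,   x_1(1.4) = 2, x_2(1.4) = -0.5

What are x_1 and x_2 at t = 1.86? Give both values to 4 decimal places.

Euler on (x_1,x_2): x_1_{n+1} = x_1_n + h·x_1', x_2_{n+1} = x_2_n + h·x_2'.
1.400000: (2.000000, -0.500000); f=(-2.825000, -2.115000) → (1.350250, -0.986450)
1.630000: (1.350250, -0.986450); f=(-1.031230, -1.706911) → (1.113067, -1.379040)
(x_1(1.86), x_2(1.86)) ≈ (1.1131, -1.3790)

1.1131, -1.3790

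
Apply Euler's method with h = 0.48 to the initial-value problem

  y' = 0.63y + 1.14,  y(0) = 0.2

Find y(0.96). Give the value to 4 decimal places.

1.5991

Euler: y_{n+1} = y_n + h·f(t_n, y_n).
t=0.000000, y=0.200000: f=1.266000 → y ← 0.200000 + 0.48·1.266000 = 0.807680
t=0.480000, y=0.807680: f=1.648838 → y ← 0.807680 + 0.48·1.648838 = 1.599122
y(0.96) ≈ 1.5991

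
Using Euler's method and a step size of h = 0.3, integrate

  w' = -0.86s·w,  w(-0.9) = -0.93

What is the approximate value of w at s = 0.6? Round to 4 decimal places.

Euler: w_{n+1} = w_n + h·f(s_n, w_n).
s=-0.900000, w=-0.930000: f=-0.719820 → w ← -0.930000 + 0.3·(-0.719820) = -1.145946
s=-0.600000, w=-1.145946: f=-0.591308 → w ← -1.145946 + 0.3·(-0.591308) = -1.323338
s=-0.300000, w=-1.323338: f=-0.341421 → w ← -1.323338 + 0.3·(-0.341421) = -1.425765
s=0.000000, w=-1.425765: f=0.000000 → w ← -1.425765 + 0.3·0.000000 = -1.425765
s=0.300000, w=-1.425765: f=0.367847 → w ← -1.425765 + 0.3·0.367847 = -1.315411
w(0.6) ≈ -1.3154

-1.3154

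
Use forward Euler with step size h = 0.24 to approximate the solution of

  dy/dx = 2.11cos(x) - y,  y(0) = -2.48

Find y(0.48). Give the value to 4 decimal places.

Euler: y_{n+1} = y_n + h·f(x_n, y_n).
x=0.000000, y=-2.480000: f=4.590000 → y ← -2.480000 + 0.24·4.590000 = -1.378400
x=0.240000, y=-1.378400: f=3.427923 → y ← -1.378400 + 0.24·3.427923 = -0.555698
y(0.48) ≈ -0.5557

-0.5557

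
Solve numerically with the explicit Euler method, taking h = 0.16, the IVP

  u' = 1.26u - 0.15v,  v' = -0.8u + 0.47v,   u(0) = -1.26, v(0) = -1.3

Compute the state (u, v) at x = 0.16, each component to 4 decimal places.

Euler on (u,v): u_{n+1} = u_n + h·u', v_{n+1} = v_n + h·v'.
0.000000: (-1.260000, -1.300000); f=(-1.392600, 0.397000) → (-1.482816, -1.236480)
(u(0.16), v(0.16)) ≈ (-1.4828, -1.2365)

-1.4828, -1.2365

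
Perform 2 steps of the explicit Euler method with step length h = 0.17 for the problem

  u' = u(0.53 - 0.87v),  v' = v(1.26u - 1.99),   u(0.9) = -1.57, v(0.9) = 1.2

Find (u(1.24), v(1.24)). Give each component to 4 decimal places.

Euler on (u,v): u_{n+1} = u_n + h·u', v_{n+1} = v_n + h·v'.
0.900000: (-1.570000, 1.200000); f=(0.806980, -4.761840) → (-1.432813, 0.390487)
1.070000: (-1.432813, 0.390487); f=(-0.272630, -1.482034) → (-1.479161, 0.138541)
(u(1.24), v(1.24)) ≈ (-1.4792, 0.1385)

-1.4792, 0.1385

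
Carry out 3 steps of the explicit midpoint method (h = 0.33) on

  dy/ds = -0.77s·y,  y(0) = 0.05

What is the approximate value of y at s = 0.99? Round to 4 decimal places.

0.0340

Midpoint: k1 = f(s_n, y_n); k2 = f(s_n + h/2, y_n + (h/2)·k1); y_{n+1} = y_n + h·k2.
s=0.000000, y=0.050000:
  k1 = f(0.000000, 0.050000) = 0.000000
  k2 = f(0.165000, 0.050000) = -0.006353
  y ← 0.050000 + 0.33·(-0.006353) = 0.047904
s=0.330000, y=0.047904:
  k1 = f(0.330000, 0.047904) = -0.012172
  k2 = f(0.495000, 0.045895) = -0.017493
  y ← 0.047904 + 0.33·(-0.017493) = 0.042131
s=0.660000, y=0.042131:
  k1 = f(0.660000, 0.042131) = -0.021411
  k2 = f(0.825000, 0.038598) = -0.024519
  y ← 0.042131 + 0.33·(-0.024519) = 0.034040
y(0.99) ≈ 0.0340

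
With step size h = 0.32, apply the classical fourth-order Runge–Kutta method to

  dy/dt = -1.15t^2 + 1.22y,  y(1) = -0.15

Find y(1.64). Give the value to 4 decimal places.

RK4: k1 = f(t_n, y_n); k2 = f(t_n + h/2, y_n + (h/2)·k1); k3 = f(t_n + h/2, y_n + (h/2)·k2); k4 = f(t_n + h, y_n + h·k3); y_{n+1} = y_n + (h/6)·(k1 + 2k2 + 2k3 + k4).
t=1.000000, y=-0.150000:
  k1 = f(1.000000, -0.150000) = -1.333000
  k2 = f(1.160000, -0.363280) = -1.990642
  k3 = f(1.160000, -0.468503) = -2.119013
  k4 = f(1.320000, -0.828084) = -3.014023
  y ← -0.150000 + (0.32/6)·(k1 + 2k2 + 2k3 + k4) = -0.820204
t=1.320000, y=-0.820204:
  k1 = f(1.320000, -0.820204) = -3.004409
  k2 = f(1.480000, -1.300910) = -4.106070
  k3 = f(1.480000, -1.477176) = -4.321114
  k4 = f(1.640000, -2.202961) = -5.780652
  y ← -0.820204 + (0.32/6)·(k1 + 2k2 + 2k3 + k4) = -2.187641
y(1.64) ≈ -2.1876

-2.1876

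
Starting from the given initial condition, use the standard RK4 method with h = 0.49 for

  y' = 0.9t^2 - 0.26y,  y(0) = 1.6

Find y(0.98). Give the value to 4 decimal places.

RK4: k1 = f(t_n, y_n); k2 = f(t_n + h/2, y_n + (h/2)·k1); k3 = f(t_n + h/2, y_n + (h/2)·k2); k4 = f(t_n + h, y_n + h·k3); y_{n+1} = y_n + (h/6)·(k1 + 2k2 + 2k3 + k4).
t=0.000000, y=1.600000:
  k1 = f(0.000000, 1.600000) = -0.416000
  k2 = f(0.245000, 1.498080) = -0.335478
  k3 = f(0.245000, 1.517808) = -0.340608
  k4 = f(0.490000, 1.433102) = -0.156517
  y ← 1.600000 + (0.49/6)·(k1 + 2k2 + 2k3 + k4) = 1.442817
t=0.490000, y=1.442817:
  k1 = f(0.490000, 1.442817) = -0.159042
  k2 = f(0.735000, 1.403852) = 0.121201
  k3 = f(0.735000, 1.472511) = 0.103350
  k4 = f(0.980000, 1.493458) = 0.476061
  y ← 1.442817 + (0.49/6)·(k1 + 2k2 + 2k3 + k4) = 1.505384
y(0.98) ≈ 1.5054

1.5054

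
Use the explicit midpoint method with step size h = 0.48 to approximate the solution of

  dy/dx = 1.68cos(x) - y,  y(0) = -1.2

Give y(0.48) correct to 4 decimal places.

Midpoint: k1 = f(x_n, y_n); k2 = f(x_n + h/2, y_n + (h/2)·k1); y_{n+1} = y_n + h·k2.
x=0.000000, y=-1.200000:
  k1 = f(0.000000, -1.200000) = 2.880000
  k2 = f(0.240000, -0.508800) = 2.140648
  y ← -1.200000 + 0.48·2.140648 = -0.172489
y(0.48) ≈ -0.1725

-0.1725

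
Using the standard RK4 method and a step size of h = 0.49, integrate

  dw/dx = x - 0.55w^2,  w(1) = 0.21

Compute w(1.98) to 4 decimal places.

1.3067

RK4: k1 = f(x_n, w_n); k2 = f(x_n + h/2, w_n + (h/2)·k1); k3 = f(x_n + h/2, w_n + (h/2)·k2); k4 = f(x_n + h, w_n + h·k3); w_{n+1} = w_n + (h/6)·(k1 + 2k2 + 2k3 + k4).
x=1.000000, w=0.210000:
  k1 = f(1.000000, 0.210000) = 0.975745
  k2 = f(1.245000, 0.449058) = 1.134091
  k3 = f(1.245000, 0.487852) = 1.114100
  k4 = f(1.490000, 0.755909) = 1.175731
  w ← 0.210000 + (0.49/6)·(k1 + 2k2 + 2k3 + k4) = 0.752908
x=1.490000, w=0.752908:
  k1 = f(1.490000, 0.752908) = 1.178221
  k2 = f(1.735000, 1.041573) = 1.138320
  k3 = f(1.735000, 1.031797) = 1.149468
  k4 = f(1.980000, 1.316147) = 1.027266
  w ← 0.752908 + (0.49/6)·(k1 + 2k2 + 2k3 + k4) = 1.306695
w(1.98) ≈ 1.3067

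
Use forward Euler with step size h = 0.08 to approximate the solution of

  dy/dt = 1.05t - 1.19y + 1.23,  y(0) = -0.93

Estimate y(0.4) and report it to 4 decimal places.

-0.0960

Euler: y_{n+1} = y_n + h·f(t_n, y_n).
t=0.000000, y=-0.930000: f=2.336700 → y ← -0.930000 + 0.08·2.336700 = -0.743064
t=0.080000, y=-0.743064: f=2.198246 → y ← -0.743064 + 0.08·2.198246 = -0.567204
t=0.160000, y=-0.567204: f=2.072973 → y ← -0.567204 + 0.08·2.072973 = -0.401366
t=0.240000, y=-0.401366: f=1.959626 → y ← -0.401366 + 0.08·1.959626 = -0.244596
t=0.320000, y=-0.244596: f=1.857070 → y ← -0.244596 + 0.08·1.857070 = -0.096031
y(0.4) ≈ -0.0960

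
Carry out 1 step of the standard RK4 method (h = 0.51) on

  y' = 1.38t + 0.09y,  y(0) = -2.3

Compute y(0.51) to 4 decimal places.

RK4: k1 = f(t_n, y_n); k2 = f(t_n + h/2, y_n + (h/2)·k1); k3 = f(t_n + h/2, y_n + (h/2)·k2); k4 = f(t_n + h, y_n + h·k3); y_{n+1} = y_n + (h/6)·(k1 + 2k2 + 2k3 + k4).
t=0.000000, y=-2.300000:
  k1 = f(0.000000, -2.300000) = -0.207000
  k2 = f(0.255000, -2.352785) = 0.140149
  k3 = f(0.255000, -2.264262) = 0.148116
  k4 = f(0.510000, -2.224461) = 0.503599
  y ← -2.300000 + (0.51/6)·(k1 + 2k2 + 2k3 + k4) = -2.225784
y(0.51) ≈ -2.2258

-2.2258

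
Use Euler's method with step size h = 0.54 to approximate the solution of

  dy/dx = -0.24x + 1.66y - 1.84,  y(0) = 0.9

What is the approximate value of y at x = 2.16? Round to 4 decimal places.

-2.3144

Euler: y_{n+1} = y_n + h·f(x_n, y_n).
x=0.000000, y=0.900000: f=-0.346000 → y ← 0.900000 + 0.54·(-0.346000) = 0.713160
x=0.540000, y=0.713160: f=-0.785754 → y ← 0.713160 + 0.54·(-0.785754) = 0.288853
x=1.080000, y=0.288853: f=-1.619705 → y ← 0.288853 + 0.54·(-1.619705) = -0.585788
x=1.620000, y=-0.585788: f=-3.201208 → y ← -0.585788 + 0.54·(-3.201208) = -2.314440
y(2.16) ≈ -2.3144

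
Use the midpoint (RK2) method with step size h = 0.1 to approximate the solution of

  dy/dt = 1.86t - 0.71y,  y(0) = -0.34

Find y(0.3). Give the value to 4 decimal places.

Midpoint: k1 = f(t_n, y_n); k2 = f(t_n + h/2, y_n + (h/2)·k1); y_{n+1} = y_n + h·k2.
t=0.000000, y=-0.340000:
  k1 = f(0.000000, -0.340000) = 0.241400
  k2 = f(0.050000, -0.327930) = 0.325830
  y ← -0.340000 + 0.1·0.325830 = -0.307417
t=0.100000, y=-0.307417:
  k1 = f(0.100000, -0.307417) = 0.404266
  k2 = f(0.150000, -0.287204) = 0.482915
  y ← -0.307417 + 0.1·0.482915 = -0.259126
t=0.200000, y=-0.259126:
  k1 = f(0.200000, -0.259126) = 0.555979
  k2 = f(0.250000, -0.231327) = 0.629242
  y ← -0.259126 + 0.1·0.629242 = -0.196201
y(0.3) ≈ -0.1962

-0.1962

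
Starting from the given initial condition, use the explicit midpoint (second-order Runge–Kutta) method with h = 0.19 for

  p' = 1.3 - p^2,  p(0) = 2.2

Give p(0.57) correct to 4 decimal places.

1.3960

Midpoint: k1 = f(x_n, p_n); k2 = f(x_n + h/2, p_n + (h/2)·k1); p_{n+1} = p_n + h·k2.
x=0.000000, p=2.200000:
  k1 = f(0.000000, 2.200000) = -3.540000
  k2 = f(0.095000, 1.863700) = -2.173378
  p ← 2.200000 + 0.19·(-2.173378) = 1.787058
x=0.190000, p=1.787058:
  k1 = f(0.190000, 1.787058) = -1.893577
  k2 = f(0.285000, 1.607168) = -1.282990
  p ← 1.787058 + 0.19·(-1.282990) = 1.543290
x=0.380000, p=1.543290:
  k1 = f(0.380000, 1.543290) = -1.081744
  k2 = f(0.475000, 1.440524) = -0.775110
  p ← 1.543290 + 0.19·(-0.775110) = 1.396019
p(0.57) ≈ 1.3960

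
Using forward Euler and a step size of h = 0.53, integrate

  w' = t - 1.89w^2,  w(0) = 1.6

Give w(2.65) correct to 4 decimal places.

Euler: w_{n+1} = w_n + h·f(t_n, w_n).
t=0.000000, w=1.600000: f=-4.838400 → w ← 1.600000 + 0.53·(-4.838400) = -0.964352
t=0.530000, w=-0.964352: f=-1.227652 → w ← -0.964352 + 0.53·(-1.227652) = -1.615008
t=1.060000, w=-1.615008: f=-3.869592 → w ← -1.615008 + 0.53·(-3.869592) = -3.665892
t=1.590000, w=-3.665892: f=-23.809261 → w ← -3.665892 + 0.53·(-23.809261) = -16.284800
t=2.120000, w=-16.284800: f=-499.098003 → w ← -16.284800 + 0.53·(-499.098003) = -280.806742
w(2.65) ≈ -280.8067

-280.8067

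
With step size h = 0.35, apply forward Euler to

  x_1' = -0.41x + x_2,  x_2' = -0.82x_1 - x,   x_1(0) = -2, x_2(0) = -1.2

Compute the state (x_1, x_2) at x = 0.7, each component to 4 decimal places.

Euler on (x_1,x_2): x_1_{n+1} = x_1_n + h·x_1', x_2_{n+1} = x_2_n + h·x_2'.
0.000000: (-2.000000, -1.200000); f=(-1.200000, 1.640000) → (-2.420000, -0.626000)
0.350000: (-2.420000, -0.626000); f=(-0.769500, 1.634400) → (-2.689325, -0.053960)
(x_1(0.7), x_2(0.7)) ≈ (-2.6893, -0.0540)

-2.6893, -0.0540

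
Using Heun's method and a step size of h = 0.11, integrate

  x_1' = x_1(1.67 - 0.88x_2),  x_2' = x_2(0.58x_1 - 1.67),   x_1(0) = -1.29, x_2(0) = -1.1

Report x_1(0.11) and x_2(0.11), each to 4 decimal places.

Heun on (x_1,x_2): k1 = f(t_n, state_n); k2 = f(t_n + h, state_n + h·k1); state_{n+1} = state_n + (h/2)·(k1 + k2).
0.000000: (-1.290000, -1.100000)
  k1 = (-3.403020, 2.660020)
  predictor → (-1.664332, -0.807398)
  k2 = (-3.961960, 2.127746)
  → (-1.695074, -0.836673)
(x_1(0.11), x_2(0.11)) ≈ (-1.6951, -0.8367)

-1.6951, -0.8367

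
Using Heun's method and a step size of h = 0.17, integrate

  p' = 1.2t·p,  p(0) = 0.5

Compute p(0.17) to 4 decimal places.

0.5087

Heun: k1 = f(t_n, p_n); k2 = f(t_n + h, p_n + h·k1); p_{n+1} = p_n + (h/2)·(k1 + k2).
t=0.000000, p=0.500000:
  k1 = f(0.000000, 0.500000) = 0.000000
  k2 = f(0.170000, 0.500000) = 0.102000
  p ← 0.500000 + (0.17/2)·(0.000000 + 0.102000) = 0.508670
p(0.17) ≈ 0.5087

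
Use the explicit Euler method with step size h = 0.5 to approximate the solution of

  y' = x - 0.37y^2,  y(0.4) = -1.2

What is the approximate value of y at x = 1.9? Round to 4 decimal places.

Euler: y_{n+1} = y_n + h·f(x_n, y_n).
x=0.400000, y=-1.200000: f=-0.132800 → y ← -1.200000 + 0.5·(-0.132800) = -1.266400
x=0.900000, y=-1.266400: f=0.306605 → y ← -1.266400 + 0.5·0.306605 = -1.113097
x=1.400000, y=-1.113097: f=0.941575 → y ← -1.113097 + 0.5·0.941575 = -0.642310
y(1.9) ≈ -0.6423

-0.6423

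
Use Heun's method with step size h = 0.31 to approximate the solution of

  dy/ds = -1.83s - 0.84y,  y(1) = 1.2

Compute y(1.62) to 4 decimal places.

Heun: k1 = f(s_n, y_n); k2 = f(s_n + h, y_n + h·k1); y_{n+1} = y_n + (h/2)·(k1 + k2).
s=1.000000, y=1.200000:
  k1 = f(1.000000, 1.200000) = -2.838000
  k2 = f(1.310000, 0.320220) = -2.666285
  y ← 1.200000 + (0.31/2)·(-2.838000 + (-2.666285)) = 0.346836
s=1.310000, y=0.346836:
  k1 = f(1.310000, 0.346836) = -2.688642
  k2 = f(1.620000, -0.486643) = -2.555820
  y ← 0.346836 + (0.31/2)·(-2.688642 + (-2.555820)) = -0.466056
y(1.62) ≈ -0.4661

-0.4661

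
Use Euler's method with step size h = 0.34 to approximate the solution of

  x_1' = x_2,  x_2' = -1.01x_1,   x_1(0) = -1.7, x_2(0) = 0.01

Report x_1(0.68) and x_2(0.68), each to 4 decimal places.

-1.4947, 1.1764

Euler on (x_1,x_2): x_1_{n+1} = x_1_n + h·x_1', x_2_{n+1} = x_2_n + h·x_2'.
0.000000: (-1.700000, 0.010000); f=(0.010000, 1.717000) → (-1.696600, 0.593780)
0.340000: (-1.696600, 0.593780); f=(0.593780, 1.713566) → (-1.494715, 1.176392)
(x_1(0.68), x_2(0.68)) ≈ (-1.4947, 1.1764)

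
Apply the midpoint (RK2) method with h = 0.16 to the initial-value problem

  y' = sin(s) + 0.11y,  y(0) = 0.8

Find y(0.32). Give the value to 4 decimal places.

Midpoint: k1 = f(s_n, y_n); k2 = f(s_n + h/2, y_n + (h/2)·k1); y_{n+1} = y_n + h·k2.
s=0.000000, y=0.800000:
  k1 = f(0.000000, 0.800000) = 0.088000
  k2 = f(0.080000, 0.807040) = 0.168689
  y ← 0.800000 + 0.16·0.168689 = 0.826990
s=0.160000, y=0.826990:
  k1 = f(0.160000, 0.826990) = 0.250287
  k2 = f(0.240000, 0.847013) = 0.330874
  y ← 0.826990 + 0.16·0.330874 = 0.879930
y(0.32) ≈ 0.8799

0.8799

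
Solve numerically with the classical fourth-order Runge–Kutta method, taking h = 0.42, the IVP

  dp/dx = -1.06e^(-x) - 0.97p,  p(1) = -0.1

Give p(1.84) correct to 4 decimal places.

-0.1874

RK4: k1 = f(x_n, p_n); k2 = f(x_n + h/2, p_n + (h/2)·k1); k3 = f(x_n + h/2, p_n + (h/2)·k2); k4 = f(x_n + h, p_n + h·k3); p_{n+1} = p_n + (h/6)·(k1 + 2k2 + 2k3 + k4).
x=1.000000, p=-0.100000:
  k1 = f(1.000000, -0.100000) = -0.292952
  k2 = f(1.210000, -0.161520) = -0.159415
  k3 = f(1.210000, -0.133477) = -0.186616
  k4 = f(1.420000, -0.178379) = -0.083189
  p ← -0.100000 + (0.42/6)·(k1 + 2k2 + 2k3 + k4) = -0.174774
x=1.420000, p=-0.174774:
  k1 = f(1.420000, -0.174774) = -0.086686
  k2 = f(1.630000, -0.192978) = -0.020496
  k3 = f(1.630000, -0.179079) = -0.033979
  k4 = f(1.840000, -0.189046) = 0.015028
  p ← -0.174774 + (0.42/6)·(k1 + 2k2 + 2k3 + k4) = -0.187417
p(1.84) ≈ -0.1874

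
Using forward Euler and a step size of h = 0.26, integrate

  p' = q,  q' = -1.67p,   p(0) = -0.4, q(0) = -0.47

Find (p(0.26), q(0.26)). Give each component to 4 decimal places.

-0.5222, -0.2963

Euler on (p,q): p_{n+1} = p_n + h·p', q_{n+1} = q_n + h·q'.
0.000000: (-0.400000, -0.470000); f=(-0.470000, 0.668000) → (-0.522200, -0.296320)
(p(0.26), q(0.26)) ≈ (-0.5222, -0.2963)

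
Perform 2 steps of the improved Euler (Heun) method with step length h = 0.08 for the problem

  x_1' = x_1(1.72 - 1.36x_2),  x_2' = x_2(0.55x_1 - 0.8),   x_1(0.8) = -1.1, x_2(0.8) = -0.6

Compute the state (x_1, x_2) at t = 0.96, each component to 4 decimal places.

Heun on (x_1,x_2): k1 = f(t_n, state_n); k2 = f(t_n + h, state_n + h·k1); state_{n+1} = state_n + (h/2)·(k1 + k2).
0.800000: (-1.100000, -0.600000)
  k1 = (-2.789600, 0.843000)
  predictor → (-1.323168, -0.532560)
  k2 = (-3.234195, 0.813614)
  → (-1.340952, -0.533735)
0.880000: (-1.340952, -0.533735)
  k1 = (-3.279807, 0.820631)
  predictor → (-1.603336, -0.468085)
  k2 = (-3.778415, 0.787242)
  → (-1.623281, -0.469421)
(x_1(0.96), x_2(0.96)) ≈ (-1.6233, -0.4694)

-1.6233, -0.4694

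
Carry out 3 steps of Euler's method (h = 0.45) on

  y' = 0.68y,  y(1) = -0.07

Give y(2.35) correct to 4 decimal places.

-0.1559

Euler: y_{n+1} = y_n + h·f(x_n, y_n).
x=1.000000, y=-0.070000: f=-0.047600 → y ← -0.070000 + 0.45·(-0.047600) = -0.091420
x=1.450000, y=-0.091420: f=-0.062166 → y ← -0.091420 + 0.45·(-0.062166) = -0.119395
x=1.900000, y=-0.119395: f=-0.081188 → y ← -0.119395 + 0.45·(-0.081188) = -0.155929
y(2.35) ≈ -0.1559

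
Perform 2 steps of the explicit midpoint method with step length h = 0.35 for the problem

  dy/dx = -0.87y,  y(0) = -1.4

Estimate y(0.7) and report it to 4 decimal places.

Midpoint: k1 = f(x_n, y_n); k2 = f(x_n + h/2, y_n + (h/2)·k1); y_{n+1} = y_n + h·k2.
x=0.000000, y=-1.400000:
  k1 = f(0.000000, -1.400000) = 1.218000
  k2 = f(0.175000, -1.186850) = 1.032559
  y ← -1.400000 + 0.35·1.032559 = -1.038604
x=0.350000, y=-1.038604:
  k1 = f(0.350000, -1.038604) = 0.903586
  k2 = f(0.525000, -0.880477) = 0.766015
  y ← -1.038604 + 0.35·0.766015 = -0.770499
y(0.7) ≈ -0.7705

-0.7705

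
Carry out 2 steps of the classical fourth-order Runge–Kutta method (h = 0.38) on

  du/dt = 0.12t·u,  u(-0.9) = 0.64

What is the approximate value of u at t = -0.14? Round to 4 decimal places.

0.6104

RK4: k1 = f(t_n, u_n); k2 = f(t_n + h/2, u_n + (h/2)·k1); k3 = f(t_n + h/2, u_n + (h/2)·k2); k4 = f(t_n + h, u_n + h·k3); u_{n+1} = u_n + (h/6)·(k1 + 2k2 + 2k3 + k4).
t=-0.900000, u=0.640000:
  k1 = f(-0.900000, 0.640000) = -0.069120
  k2 = f(-0.710000, 0.626867) = -0.053409
  k3 = f(-0.710000, 0.629852) = -0.053663
  k4 = f(-0.520000, 0.619608) = -0.038664
  u ← 0.640000 + (0.38/6)·(k1 + 2k2 + 2k3 + k4) = 0.619611
t=-0.520000, u=0.619611:
  k1 = f(-0.520000, 0.619611) = -0.038664
  k2 = f(-0.330000, 0.612265) = -0.024246
  k3 = f(-0.330000, 0.615005) = -0.024354
  k4 = f(-0.140000, 0.610357) = -0.010254
  u ← 0.619611 + (0.38/6)·(k1 + 2k2 + 2k3 + k4) = 0.610357
u(-0.14) ≈ 0.6104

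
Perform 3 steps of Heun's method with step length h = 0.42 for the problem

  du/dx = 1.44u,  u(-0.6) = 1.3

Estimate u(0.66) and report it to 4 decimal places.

Heun: k1 = f(x_n, u_n); k2 = f(x_n + h, u_n + h·k1); u_{n+1} = u_n + (h/2)·(k1 + k2).
x=-0.600000, u=1.300000:
  k1 = f(-0.600000, 1.300000) = 1.872000
  k2 = f(-0.180000, 2.086240) = 3.004186
  u ← 1.300000 + (0.42/2)·(1.872000 + 3.004186) = 2.323999
x=-0.180000, u=2.323999:
  k1 = f(-0.180000, 2.323999) = 3.346559
  k2 = f(0.240000, 3.729554) = 5.370557
  u ← 2.323999 + (0.42/2)·(3.346559 + 5.370557) = 4.154593
x=0.240000, u=4.154593:
  k1 = f(0.240000, 4.154593) = 5.982614
  k2 = f(0.660000, 6.667291) = 9.600899
  u ← 4.154593 + (0.42/2)·(5.982614 + 9.600899) = 7.427131
u(0.66) ≈ 7.4271

7.4271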